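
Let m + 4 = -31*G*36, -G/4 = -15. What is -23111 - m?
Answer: 43853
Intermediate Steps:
G = 60 (G = -4*(-15) = 60)
m = -66964 (m = -4 - 31*60*36 = -4 - 1860*36 = -4 - 66960 = -66964)
-23111 - m = -23111 - 1*(-66964) = -23111 + 66964 = 43853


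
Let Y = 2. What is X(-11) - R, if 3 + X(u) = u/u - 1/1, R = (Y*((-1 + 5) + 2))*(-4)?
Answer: 45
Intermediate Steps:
R = -48 (R = (2*((-1 + 5) + 2))*(-4) = (2*(4 + 2))*(-4) = (2*6)*(-4) = 12*(-4) = -48)
X(u) = -3 (X(u) = -3 + (u/u - 1/1) = -3 + (1 - 1*1) = -3 + (1 - 1) = -3 + 0 = -3)
X(-11) - R = -3 - 1*(-48) = -3 + 48 = 45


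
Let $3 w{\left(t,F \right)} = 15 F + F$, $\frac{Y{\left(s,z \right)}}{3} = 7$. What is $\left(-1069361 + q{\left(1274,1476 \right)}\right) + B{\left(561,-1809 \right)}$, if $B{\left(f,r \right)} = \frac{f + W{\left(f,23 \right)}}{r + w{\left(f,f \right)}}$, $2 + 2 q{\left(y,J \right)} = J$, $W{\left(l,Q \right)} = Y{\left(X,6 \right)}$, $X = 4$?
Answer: $- \frac{1264181610}{1183} \approx -1.0686 \cdot 10^{6}$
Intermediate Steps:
$Y{\left(s,z \right)} = 21$ ($Y{\left(s,z \right)} = 3 \cdot 7 = 21$)
$W{\left(l,Q \right)} = 21$
$q{\left(y,J \right)} = -1 + \frac{J}{2}$
$w{\left(t,F \right)} = \frac{16 F}{3}$ ($w{\left(t,F \right)} = \frac{15 F + F}{3} = \frac{16 F}{3}$)
$B{\left(f,r \right)} = \frac{21 + f}{r + \frac{16 f}{3}}$ ($B{\left(f,r \right)} = \frac{f + 21}{r + \frac{16 f}{3}} = \frac{21 + f}{r + \frac{16 f}{3}}$)
$\left(-1069361 + q{\left(1274,1476 \right)}\right) + B{\left(561,-1809 \right)} = \left(-1069361 + \left(-1 + \frac{1}{2} \cdot 1476\right)\right) + \frac{3 \left(21 + 561\right)}{3 \left(-1809\right) + 16 \cdot 561} = \left(-1069361 + \left(-1 + 738\right)\right) + 3 \frac{1}{-5427 + 8976} \cdot 582 = \left(-1069361 + 737\right) + 3 \cdot \frac{1}{3549} \cdot 582 = -1068624 + 3 \cdot \frac{1}{3549} \cdot 582 = -1068624 + \frac{582}{1183} = - \frac{1264181610}{1183}$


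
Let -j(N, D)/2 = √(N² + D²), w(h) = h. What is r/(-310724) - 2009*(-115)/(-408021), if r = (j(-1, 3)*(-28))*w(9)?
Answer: -231035/408021 - 126*√10/77681 ≈ -0.57136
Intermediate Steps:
j(N, D) = -2*√(D² + N²) (j(N, D) = -2*√(N² + D²) = -2*√(D² + N²))
r = 504*√10 (r = (-2*√(3² + (-1)²)*(-28))*9 = (-2*√(9 + 1)*(-28))*9 = (-2*√10*(-28))*9 = (56*√10)*9 = 504*√10 ≈ 1593.8)
r/(-310724) - 2009*(-115)/(-408021) = (504*√10)/(-310724) - 2009*(-115)/(-408021) = (504*√10)*(-1/310724) + 231035*(-1/408021) = -126*√10/77681 - 231035/408021 = -231035/408021 - 126*√10/77681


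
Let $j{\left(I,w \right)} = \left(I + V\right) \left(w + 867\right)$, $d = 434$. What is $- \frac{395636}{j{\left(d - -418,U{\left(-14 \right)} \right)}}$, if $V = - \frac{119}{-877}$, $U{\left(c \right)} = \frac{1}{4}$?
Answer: $- \frac{1387891088}{2592463487} \approx -0.53536$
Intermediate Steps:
$U{\left(c \right)} = \frac{1}{4}$
$V = \frac{119}{877}$ ($V = \left(-119\right) \left(- \frac{1}{877}\right) = \frac{119}{877} \approx 0.13569$)
$j{\left(I,w \right)} = \left(867 + w\right) \left(\frac{119}{877} + I\right)$ ($j{\left(I,w \right)} = \left(I + \frac{119}{877}\right) \left(w + 867\right) = \left(\frac{119}{877} + I\right) \left(867 + w\right) = \left(867 + w\right) \left(\frac{119}{877} + I\right)$)
$- \frac{395636}{j{\left(d - -418,U{\left(-14 \right)} \right)}} = - \frac{395636}{\frac{103173}{877} + 867 \left(434 - -418\right) + \frac{119}{877} \cdot \frac{1}{4} + \left(434 - -418\right) \frac{1}{4}} = - \frac{395636}{\frac{103173}{877} + 867 \left(434 + 418\right) + \frac{119}{3508} + \left(434 + 418\right) \frac{1}{4}} = - \frac{395636}{\frac{103173}{877} + 867 \cdot 852 + \frac{119}{3508} + 852 \cdot \frac{1}{4}} = - \frac{395636}{\frac{103173}{877} + 738684 + \frac{119}{3508} + 213} = - \frac{395636}{\frac{2592463487}{3508}} = \left(-395636\right) \frac{3508}{2592463487} = - \frac{1387891088}{2592463487}$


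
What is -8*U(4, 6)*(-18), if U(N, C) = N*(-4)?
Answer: -2304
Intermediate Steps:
U(N, C) = -4*N
-8*U(4, 6)*(-18) = -(-32)*4*(-18) = -8*(-16)*(-18) = 128*(-18) = -2304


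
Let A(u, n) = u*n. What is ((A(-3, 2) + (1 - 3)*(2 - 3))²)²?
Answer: 256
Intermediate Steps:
A(u, n) = n*u
((A(-3, 2) + (1 - 3)*(2 - 3))²)² = ((2*(-3) + (1 - 3)*(2 - 3))²)² = ((-6 - 2*(-1))²)² = ((-6 + 2)²)² = ((-4)²)² = 16² = 256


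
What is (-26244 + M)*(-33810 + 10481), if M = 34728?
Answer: -197923236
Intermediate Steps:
(-26244 + M)*(-33810 + 10481) = (-26244 + 34728)*(-33810 + 10481) = 8484*(-23329) = -197923236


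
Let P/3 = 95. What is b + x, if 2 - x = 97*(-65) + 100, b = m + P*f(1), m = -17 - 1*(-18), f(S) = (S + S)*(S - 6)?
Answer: 3358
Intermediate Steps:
P = 285 (P = 3*95 = 285)
f(S) = 2*S*(-6 + S) (f(S) = (2*S)*(-6 + S) = 2*S*(-6 + S))
m = 1 (m = -17 + 18 = 1)
b = -2849 (b = 1 + 285*(2*1*(-6 + 1)) = 1 + 285*(2*1*(-5)) = 1 + 285*(-10) = 1 - 2850 = -2849)
x = 6207 (x = 2 - (97*(-65) + 100) = 2 - (-6305 + 100) = 2 - 1*(-6205) = 2 + 6205 = 6207)
b + x = -2849 + 6207 = 3358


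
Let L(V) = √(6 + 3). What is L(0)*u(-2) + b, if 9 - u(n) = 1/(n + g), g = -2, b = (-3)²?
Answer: 147/4 ≈ 36.750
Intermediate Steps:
L(V) = 3 (L(V) = √9 = 3)
b = 9
u(n) = 9 - 1/(-2 + n) (u(n) = 9 - 1/(n - 2) = 9 - 1/(-2 + n))
L(0)*u(-2) + b = 3*((-19 + 9*(-2))/(-2 - 2)) + 9 = 3*((-19 - 18)/(-4)) + 9 = 3*(-¼*(-37)) + 9 = 3*(37/4) + 9 = 111/4 + 9 = 147/4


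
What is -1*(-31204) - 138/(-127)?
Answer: 3963046/127 ≈ 31205.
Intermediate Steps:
-1*(-31204) - 138/(-127) = 31204 - 1/127*(-138) = 31204 + 138/127 = 3963046/127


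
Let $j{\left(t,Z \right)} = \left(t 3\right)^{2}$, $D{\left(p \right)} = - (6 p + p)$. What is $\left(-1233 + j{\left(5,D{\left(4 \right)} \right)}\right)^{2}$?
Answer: $1016064$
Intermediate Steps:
$D{\left(p \right)} = - 7 p$
$j{\left(t,Z \right)} = 9 t^{2}$ ($j{\left(t,Z \right)} = \left(3 t\right)^{2} = 9 t^{2}$)
$\left(-1233 + j{\left(5,D{\left(4 \right)} \right)}\right)^{2} = \left(-1233 + 9 \cdot 5^{2}\right)^{2} = \left(-1233 + 9 \cdot 25\right)^{2} = \left(-1233 + 225\right)^{2} = \left(-1008\right)^{2} = 1016064$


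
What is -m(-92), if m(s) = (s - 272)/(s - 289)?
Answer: -364/381 ≈ -0.95538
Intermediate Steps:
m(s) = (-272 + s)/(-289 + s)
-m(-92) = -(-272 - 92)/(-289 - 92) = -(-364)/(-381) = -(-1)*(-364)/381 = -1*364/381 = -364/381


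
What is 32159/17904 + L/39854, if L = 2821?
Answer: 666085985/356773008 ≈ 1.8670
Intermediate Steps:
32159/17904 + L/39854 = 32159/17904 + 2821/39854 = 666085985/356773008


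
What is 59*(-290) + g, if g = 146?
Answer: -16964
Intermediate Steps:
59*(-290) + g = 59*(-290) + 146 = -17110 + 146 = -16964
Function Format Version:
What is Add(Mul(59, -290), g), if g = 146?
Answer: -16964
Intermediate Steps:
Add(Mul(59, -290), g) = Add(Mul(59, -290), 146) = Add(-17110, 146) = -16964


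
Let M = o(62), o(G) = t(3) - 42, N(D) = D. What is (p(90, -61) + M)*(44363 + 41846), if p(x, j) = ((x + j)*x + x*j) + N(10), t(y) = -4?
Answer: -251385444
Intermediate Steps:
o(G) = -46 (o(G) = -4 - 42 = -46)
p(x, j) = 10 + j*x + x*(j + x) (p(x, j) = ((x + j)*x + x*j) + 10 = ((j + x)*x + j*x) + 10 = (x*(j + x) + j*x) + 10 = (j*x + x*(j + x)) + 10 = 10 + j*x + x*(j + x))
M = -46
(p(90, -61) + M)*(44363 + 41846) = ((10 + 90² + 2*(-61)*90) - 46)*(44363 + 41846) = ((10 + 8100 - 10980) - 46)*86209 = (-2870 - 46)*86209 = -2916*86209 = -251385444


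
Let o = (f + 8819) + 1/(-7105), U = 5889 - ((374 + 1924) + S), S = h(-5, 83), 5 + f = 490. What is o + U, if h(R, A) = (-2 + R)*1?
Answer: 91668709/7105 ≈ 12902.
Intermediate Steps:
f = 485 (f = -5 + 490 = 485)
h(R, A) = -2 + R
S = -7 (S = -2 - 5 = -7)
U = 3598 (U = 5889 - ((374 + 1924) - 7) = 5889 - (2298 - 7) = 5889 - 1*2291 = 5889 - 2291 = 3598)
o = 66104919/7105 (o = (485 + 8819) + 1/(-7105) = 9304 - 1/7105 = 66104919/7105 ≈ 9304.0)
o + U = 66104919/7105 + 3598 = 91668709/7105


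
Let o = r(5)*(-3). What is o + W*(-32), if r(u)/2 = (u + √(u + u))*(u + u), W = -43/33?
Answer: -8524/33 - 60*√10 ≈ -448.04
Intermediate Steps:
W = -43/33 (W = -43*1/33 = -43/33 ≈ -1.3030)
r(u) = 4*u*(u + √2*√u) (r(u) = 2*((u + √(u + u))*(u + u)) = 2*((u + √(2*u))*(2*u)) = 2*((u + √2*√u)*(2*u)) = 2*(2*u*(u + √2*√u)) = 4*u*(u + √2*√u))
o = -300 - 60*√10 (o = (4*5² + 4*√2*5^(3/2))*(-3) = (4*25 + 4*√2*(5*√5))*(-3) = (100 + 20*√10)*(-3) = -300 - 60*√10 ≈ -489.74)
o + W*(-32) = (-300 - 60*√10) - 43/33*(-32) = (-300 - 60*√10) + 1376/33 = -8524/33 - 60*√10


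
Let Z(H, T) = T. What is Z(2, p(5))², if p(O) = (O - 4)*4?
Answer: 16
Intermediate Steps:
p(O) = -16 + 4*O (p(O) = (-4 + O)*4 = -16 + 4*O)
Z(2, p(5))² = (-16 + 4*5)² = (-16 + 20)² = 4² = 16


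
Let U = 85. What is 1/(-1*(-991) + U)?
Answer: 1/1076 ≈ 0.00092937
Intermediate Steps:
1/(-1*(-991) + U) = 1/(-1*(-991) + 85) = 1/(991 + 85) = 1/1076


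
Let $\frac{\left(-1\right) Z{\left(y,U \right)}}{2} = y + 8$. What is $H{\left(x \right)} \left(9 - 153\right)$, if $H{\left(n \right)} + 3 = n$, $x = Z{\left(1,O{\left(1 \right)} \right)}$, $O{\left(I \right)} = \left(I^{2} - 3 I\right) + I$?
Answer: $3024$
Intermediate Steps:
$O{\left(I \right)} = I^{2} - 2 I$
$Z{\left(y,U \right)} = -16 - 2 y$ ($Z{\left(y,U \right)} = - 2 \left(y + 8\right) = - 2 \left(8 + y\right) = -16 - 2 y$)
$x = -18$ ($x = -16 - 2 = -18$)
$H{\left(n \right)} = -3 + n$
$H{\left(x \right)} \left(9 - 153\right) = \left(-3 - 18\right) \left(9 - 153\right) = - 21 \left(9 - 153\right) = \left(-21\right) \left(-144\right) = 3024$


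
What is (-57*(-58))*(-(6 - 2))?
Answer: -13224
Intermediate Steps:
(-57*(-58))*(-(6 - 2)) = 3306*(-1*4) = 3306*(-4) = -13224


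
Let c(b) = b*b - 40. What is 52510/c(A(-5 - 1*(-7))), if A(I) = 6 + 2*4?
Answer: 26255/78 ≈ 336.60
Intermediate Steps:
A(I) = 14 (A(I) = 6 + 8 = 14)
c(b) = -40 + b² (c(b) = b² - 40 = -40 + b²)
52510/c(A(-5 - 1*(-7))) = 52510/(-40 + 14²) = 52510/(-40 + 196) = 52510/156 = 52510*(1/156) = 26255/78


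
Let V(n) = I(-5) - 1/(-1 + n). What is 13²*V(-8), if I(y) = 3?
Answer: 4732/9 ≈ 525.78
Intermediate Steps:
V(n) = 3 - 1/(-1 + n)
13²*V(-8) = 13²*((-4 + 3*(-8))/(-1 - 8)) = 169*((-4 - 24)/(-9)) = 169*(-⅑*(-28)) = 169*(28/9) = 4732/9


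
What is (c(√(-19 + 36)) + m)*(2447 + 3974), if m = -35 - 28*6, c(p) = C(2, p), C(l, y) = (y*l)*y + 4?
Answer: -1059465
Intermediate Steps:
C(l, y) = 4 + l*y² (C(l, y) = (l*y)*y + 4 = l*y² + 4 = 4 + l*y²)
c(p) = 4 + 2*p²
m = -203 (m = -35 - 168 = -203)
(c(√(-19 + 36)) + m)*(2447 + 3974) = ((4 + 2*(√(-19 + 36))²) - 203)*(2447 + 3974) = ((4 + 2*(√17)²) - 203)*6421 = ((4 + 2*17) - 203)*6421 = ((4 + 34) - 203)*6421 = (38 - 203)*6421 = -165*6421 = -1059465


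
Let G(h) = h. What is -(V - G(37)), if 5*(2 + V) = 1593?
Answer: -1398/5 ≈ -279.60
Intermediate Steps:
V = 1583/5 (V = -2 + (⅕)*1593 = -2 + 1593/5 = 1583/5 ≈ 316.60)
-(V - G(37)) = -(1583/5 - 1*37) = -(1583/5 - 37) = -1*1398/5 = -1398/5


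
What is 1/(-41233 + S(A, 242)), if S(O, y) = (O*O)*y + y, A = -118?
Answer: 1/3328617 ≈ 3.0043e-7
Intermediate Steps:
S(O, y) = y + y*O² (S(O, y) = O²*y + y = y*O² + y = y + y*O²)
1/(-41233 + S(A, 242)) = 1/(-41233 + 242*(1 + (-118)²)) = 1/(-41233 + 242*(1 + 13924)) = 1/(-41233 + 242*13925) = 1/(-41233 + 3369850) = 1/3328617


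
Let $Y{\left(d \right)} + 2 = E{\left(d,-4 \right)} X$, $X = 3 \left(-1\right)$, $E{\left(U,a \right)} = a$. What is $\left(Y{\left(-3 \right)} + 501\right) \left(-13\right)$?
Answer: $-6643$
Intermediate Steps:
$X = -3$
$Y{\left(d \right)} = 10$ ($Y{\left(d \right)} = -2 - -12 = -2 + 12 = 10$)
$\left(Y{\left(-3 \right)} + 501\right) \left(-13\right) = \left(10 + 501\right) \left(-13\right) = 511 \left(-13\right) = -6643$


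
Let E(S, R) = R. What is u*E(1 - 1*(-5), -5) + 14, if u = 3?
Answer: -1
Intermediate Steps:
u*E(1 - 1*(-5), -5) + 14 = 3*(-5) + 14 = -15 + 14 = -1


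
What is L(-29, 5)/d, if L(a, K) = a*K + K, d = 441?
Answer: -20/63 ≈ -0.31746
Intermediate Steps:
L(a, K) = K + K*a (L(a, K) = K*a + K = K + K*a)
L(-29, 5)/d = (5*(1 - 29))/441 = (5*(-28))*(1/441) = -140*1/441 = -20/63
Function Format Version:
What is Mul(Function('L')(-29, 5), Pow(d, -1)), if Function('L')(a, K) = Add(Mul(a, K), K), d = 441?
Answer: Rational(-20, 63) ≈ -0.31746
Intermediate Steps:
Function('L')(a, K) = Add(K, Mul(K, a)) (Function('L')(a, K) = Add(Mul(K, a), K) = Add(K, Mul(K, a)))
Mul(Function('L')(-29, 5), Pow(d, -1)) = Mul(Mul(5, Add(1, -29)), Pow(441, -1)) = Mul(Mul(5, -28), Rational(1, 441)) = Mul(-140, Rational(1, 441)) = Rational(-20, 63)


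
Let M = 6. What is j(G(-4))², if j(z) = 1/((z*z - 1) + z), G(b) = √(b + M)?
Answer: (1 + √2)⁻² ≈ 0.17157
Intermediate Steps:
G(b) = √(6 + b) (G(b) = √(b + 6) = √(6 + b))
j(z) = 1/(-1 + z + z²) (j(z) = 1/((z² - 1) + z) = 1/((-1 + z²) + z) = 1/(-1 + z + z²))
j(G(-4))² = (1/(-1 + √(6 - 4) + (√(6 - 4))²))² = (1/(-1 + √2 + (√2)²))² = (1/(-1 + √2 + 2))² = (1/(1 + √2))² = (1 + √2)⁻²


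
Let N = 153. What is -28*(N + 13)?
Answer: -4648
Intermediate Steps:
-28*(N + 13) = -28*(153 + 13) = -28*166 = -4648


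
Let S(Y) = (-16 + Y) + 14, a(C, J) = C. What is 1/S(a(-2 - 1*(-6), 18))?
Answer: ½ ≈ 0.50000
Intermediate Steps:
S(Y) = -2 + Y
1/S(a(-2 - 1*(-6), 18)) = 1/(-2 + (-2 - 1*(-6))) = 1/(-2 + (-2 + 6)) = 1/(-2 + 4) = 1/2 = ½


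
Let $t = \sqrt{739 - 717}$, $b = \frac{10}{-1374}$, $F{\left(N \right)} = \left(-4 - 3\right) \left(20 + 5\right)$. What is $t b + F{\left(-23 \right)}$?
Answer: $-175 - \frac{5 \sqrt{22}}{687} \approx -175.03$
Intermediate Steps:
$F{\left(N \right)} = -175$ ($F{\left(N \right)} = \left(-7\right) 25 = -175$)
$b = - \frac{5}{687}$ ($b = 10 \left(- \frac{1}{1374}\right) = - \frac{5}{687} \approx -0.007278$)
$t = \sqrt{22} \approx 4.6904$
$t b + F{\left(-23 \right)} = \sqrt{22} \left(- \frac{5}{687}\right) - 175 = - \frac{5 \sqrt{22}}{687} - 175 = -175 - \frac{5 \sqrt{22}}{687}$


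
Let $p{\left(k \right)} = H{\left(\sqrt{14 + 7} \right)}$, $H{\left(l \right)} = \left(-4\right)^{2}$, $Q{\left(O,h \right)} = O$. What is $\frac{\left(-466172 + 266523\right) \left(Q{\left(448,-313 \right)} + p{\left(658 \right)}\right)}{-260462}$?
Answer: $\frac{46318568}{130231} \approx 355.66$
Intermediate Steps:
$H{\left(l \right)} = 16$
$p{\left(k \right)} = 16$
$\frac{\left(-466172 + 266523\right) \left(Q{\left(448,-313 \right)} + p{\left(658 \right)}\right)}{-260462} = \frac{\left(-466172 + 266523\right) \left(448 + 16\right)}{-260462} = \left(-199649\right) 464 \left(- \frac{1}{260462}\right) = \left(-92637136\right) \left(- \frac{1}{260462}\right) = \frac{46318568}{130231}$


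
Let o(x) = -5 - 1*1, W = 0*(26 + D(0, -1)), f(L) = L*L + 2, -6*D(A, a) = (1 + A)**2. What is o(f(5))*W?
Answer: 0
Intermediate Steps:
D(A, a) = -(1 + A)**2/6
f(L) = 2 + L**2 (f(L) = L**2 + 2 = 2 + L**2)
W = 0 (W = 0*(26 - (1 + 0)**2/6) = 0*(26 - 1/6*1**2) = 0*(26 - 1/6*1) = 0*(26 - 1/6) = 0*(155/6) = 0)
o(x) = -6 (o(x) = -5 - 1 = -6)
o(f(5))*W = -6*0 = 0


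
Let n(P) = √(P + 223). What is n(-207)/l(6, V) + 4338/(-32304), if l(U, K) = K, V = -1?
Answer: -22259/5384 ≈ -4.1343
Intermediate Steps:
n(P) = √(223 + P)
n(-207)/l(6, V) + 4338/(-32304) = √(223 - 207)/(-1) + 4338/(-32304) = √16*(-1) + 4338*(-1/32304) = 4*(-1) - 723/5384 = -4 - 723/5384 = -22259/5384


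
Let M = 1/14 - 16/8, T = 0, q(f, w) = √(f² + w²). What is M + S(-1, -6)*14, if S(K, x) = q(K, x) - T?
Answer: -27/14 + 14*√37 ≈ 83.230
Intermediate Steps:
S(K, x) = √(K² + x²) (S(K, x) = √(K² + x²) - 1*0 = √(K² + x²) + 0 = √(K² + x²))
M = -27/14 (M = 1*(1/14) - 16*⅛ = 1/14 - 2 = -27/14 ≈ -1.9286)
M + S(-1, -6)*14 = -27/14 + √((-1)² + (-6)²)*14 = -27/14 + √(1 + 36)*14 = -27/14 + √37*14 = -27/14 + 14*√37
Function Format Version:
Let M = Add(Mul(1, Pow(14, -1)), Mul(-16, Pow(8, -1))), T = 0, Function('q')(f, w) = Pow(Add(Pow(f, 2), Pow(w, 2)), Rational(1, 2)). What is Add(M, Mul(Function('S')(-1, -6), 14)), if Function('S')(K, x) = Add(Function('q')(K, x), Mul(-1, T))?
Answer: Add(Rational(-27, 14), Mul(14, Pow(37, Rational(1, 2)))) ≈ 83.230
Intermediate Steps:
Function('S')(K, x) = Pow(Add(Pow(K, 2), Pow(x, 2)), Rational(1, 2)) (Function('S')(K, x) = Add(Pow(Add(Pow(K, 2), Pow(x, 2)), Rational(1, 2)), Mul(-1, 0)) = Add(Pow(Add(Pow(K, 2), Pow(x, 2)), Rational(1, 2)), 0) = Pow(Add(Pow(K, 2), Pow(x, 2)), Rational(1, 2)))
M = Rational(-27, 14) (M = Add(Mul(1, Rational(1, 14)), Mul(-16, Rational(1, 8))) = Add(Rational(1, 14), -2) = Rational(-27, 14) ≈ -1.9286)
Add(M, Mul(Function('S')(-1, -6), 14)) = Add(Rational(-27, 14), Mul(Pow(Add(Pow(-1, 2), Pow(-6, 2)), Rational(1, 2)), 14)) = Add(Rational(-27, 14), Mul(Pow(Add(1, 36), Rational(1, 2)), 14)) = Add(Rational(-27, 14), Mul(Pow(37, Rational(1, 2)), 14)) = Add(Rational(-27, 14), Mul(14, Pow(37, Rational(1, 2))))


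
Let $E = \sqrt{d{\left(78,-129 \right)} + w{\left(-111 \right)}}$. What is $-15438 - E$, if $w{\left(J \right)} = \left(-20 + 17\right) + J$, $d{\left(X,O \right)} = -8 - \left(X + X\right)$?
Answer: $-15438 - i \sqrt{278} \approx -15438.0 - 16.673 i$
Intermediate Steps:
$d{\left(X,O \right)} = -8 - 2 X$
$w{\left(J \right)} = -3 + J$
$E = i \sqrt{278}$ ($E = \sqrt{\left(-8 - 156\right) - 114} = \sqrt{-164 - 114} = \sqrt{-278} = i \sqrt{278} \approx 16.673 i$)
$-15438 - E = -15438 - i \sqrt{278}$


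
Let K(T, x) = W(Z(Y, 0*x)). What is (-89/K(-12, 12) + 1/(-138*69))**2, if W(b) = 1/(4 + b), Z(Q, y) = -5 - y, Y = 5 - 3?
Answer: 718183366849/90668484 ≈ 7921.0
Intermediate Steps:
Y = 2
K(T, x) = -1 (K(T, x) = 1/(4 + (-5 - 0*x)) = 1/(4 + (-5 - 1*0)) = 1/(4 + (-5 + 0)) = 1/(4 - 5) = 1/(-1) = -1)
(-89/K(-12, 12) + 1/(-138*69))**2 = (-89/(-1) + 1/(-138*69))**2 = (-89*(-1) - 1/138*1/69)**2 = (89 - 1/9522)**2 = (847457/9522)**2 = 718183366849/90668484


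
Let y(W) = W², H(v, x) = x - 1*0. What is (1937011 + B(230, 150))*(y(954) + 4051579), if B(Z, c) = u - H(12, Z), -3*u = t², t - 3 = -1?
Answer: 28829129964605/3 ≈ 9.6097e+12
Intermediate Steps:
t = 2 (t = 3 - 1 = 2)
u = -4/3 (u = -⅓*2² = -⅓*4 = -4/3 ≈ -1.3333)
H(v, x) = x (H(v, x) = x + 0 = x)
B(Z, c) = -4/3 - Z
(1937011 + B(230, 150))*(y(954) + 4051579) = (1937011 + (-4/3 - 1*230))*(954² + 4051579) = (1937011 + (-4/3 - 230))*(910116 + 4051579) = (1937011 - 694/3)*4961695 = (5810339/3)*4961695 = 28829129964605/3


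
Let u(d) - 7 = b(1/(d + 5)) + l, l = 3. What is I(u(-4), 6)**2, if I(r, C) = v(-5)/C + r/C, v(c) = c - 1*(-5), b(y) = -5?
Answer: 25/36 ≈ 0.69444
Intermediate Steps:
v(c) = 5 + c (v(c) = c + 5 = 5 + c)
u(d) = 5 (u(d) = 7 + (-5 + 3) = 7 - 2 = 5)
I(r, C) = r/C (I(r, C) = (5 - 5)/C + r/C = 0/C + r/C = 0 + r/C = r/C)
I(u(-4), 6)**2 = (5/6)**2 = 25/36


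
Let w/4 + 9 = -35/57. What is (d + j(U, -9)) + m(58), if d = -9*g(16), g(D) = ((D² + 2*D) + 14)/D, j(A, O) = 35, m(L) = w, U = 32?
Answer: -79039/456 ≈ -173.33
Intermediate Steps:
w = -2192/57 (w = -36 + 4*(-35/57) = -36 - 140/57 = -2192/57 ≈ -38.456)
m(L) = -2192/57
g(D) = (14 + D² + 2*D)/D
d = -1359/8 (d = -9*(2 + 16 + 14/16) = -9*(2 + 16 + 14*(1/16)) = -9*(2 + 16 + 7/8) = -9*151/8 = -1359/8 ≈ -169.88)
(d + j(U, -9)) + m(58) = (-1359/8 + 35) - 2192/57 = -1079/8 - 2192/57 = -79039/456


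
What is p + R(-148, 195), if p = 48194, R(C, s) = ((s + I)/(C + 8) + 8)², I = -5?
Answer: 9454673/196 ≈ 48238.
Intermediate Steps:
R(C, s) = (8 + (-5 + s)/(8 + C))² (R(C, s) = ((s - 5)/(C + 8) + 8)² = ((-5 + s)/(8 + C) + 8)² = (8 + (-5 + s)/(8 + C))²)
p + R(-148, 195) = 48194 + (59 + 195 + 8*(-148))²/(8 - 148)² = 48194 + (59 + 195 - 1184)²/(-140)² = 48194 + (1/19600)*(-930)² = 48194 + (1/19600)*864900 = 48194 + 8649/196 = 9454673/196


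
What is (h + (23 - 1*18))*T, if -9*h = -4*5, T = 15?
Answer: 325/3 ≈ 108.33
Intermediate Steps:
h = 20/9 (h = -(-4)*5/9 = -⅑*(-20) = 20/9 ≈ 2.2222)
(h + (23 - 1*18))*T = (20/9 + (23 - 1*18))*15 = (20/9 + (23 - 18))*15 = (20/9 + 5)*15 = (65/9)*15 = 325/3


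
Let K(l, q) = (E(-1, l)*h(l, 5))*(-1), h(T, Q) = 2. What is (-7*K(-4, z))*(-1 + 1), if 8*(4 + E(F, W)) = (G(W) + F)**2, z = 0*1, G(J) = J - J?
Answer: 0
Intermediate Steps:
G(J) = 0
z = 0
E(F, W) = -4 + F**2/8 (E(F, W) = -4 + (0 + F)**2/8 = -4 + F**2/8)
K(l, q) = 31/4 (K(l, q) = ((-4 + (1/8)*(-1)**2)*2)*(-1) = ((-4 + (1/8)*1)*2)*(-1) = ((-4 + 1/8)*2)*(-1) = -31/8*2*(-1) = -31/4*(-1) = 31/4)
(-7*K(-4, z))*(-1 + 1) = (-7*31/4)*(-1 + 1) = -217/4*0 = 0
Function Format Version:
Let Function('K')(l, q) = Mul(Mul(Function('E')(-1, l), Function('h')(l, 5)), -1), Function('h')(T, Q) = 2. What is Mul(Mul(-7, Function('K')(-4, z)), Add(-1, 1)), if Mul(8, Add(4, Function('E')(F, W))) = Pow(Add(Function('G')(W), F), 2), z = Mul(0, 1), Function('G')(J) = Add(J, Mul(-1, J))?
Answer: 0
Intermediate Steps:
Function('G')(J) = 0
z = 0
Function('E')(F, W) = Add(-4, Mul(Rational(1, 8), Pow(F, 2))) (Function('E')(F, W) = Add(-4, Mul(Rational(1, 8), Pow(Add(0, F), 2))) = Add(-4, Mul(Rational(1, 8), Pow(F, 2))))
Function('K')(l, q) = Rational(31, 4) (Function('K')(l, q) = Mul(Mul(Add(-4, Mul(Rational(1, 8), Pow(-1, 2))), 2), -1) = Mul(Mul(Add(-4, Mul(Rational(1, 8), 1)), 2), -1) = Mul(Mul(Add(-4, Rational(1, 8)), 2), -1) = Mul(Mul(Rational(-31, 8), 2), -1) = Mul(Rational(-31, 4), -1) = Rational(31, 4))
Mul(Mul(-7, Function('K')(-4, z)), Add(-1, 1)) = Mul(Mul(-7, Rational(31, 4)), Add(-1, 1)) = Mul(Rational(-217, 4), 0) = 0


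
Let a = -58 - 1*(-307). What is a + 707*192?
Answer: 135993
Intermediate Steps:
a = 249 (a = -58 + 307 = 249)
a + 707*192 = 249 + 707*192 = 249 + 135744 = 135993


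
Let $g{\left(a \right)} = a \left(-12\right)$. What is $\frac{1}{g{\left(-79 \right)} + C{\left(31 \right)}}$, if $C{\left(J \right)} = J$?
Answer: $\frac{1}{979} \approx 0.0010215$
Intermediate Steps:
$g{\left(a \right)} = - 12 a$
$\frac{1}{g{\left(-79 \right)} + C{\left(31 \right)}} = \frac{1}{\left(-12\right) \left(-79\right) + 31} = \frac{1}{948 + 31} = \frac{1}{979}$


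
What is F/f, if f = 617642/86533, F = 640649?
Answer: 55437279917/617642 ≈ 89756.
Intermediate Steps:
f = 617642/86533 (f = 617642*(1/86533) = 617642/86533 ≈ 7.1376)
F/f = 640649/(617642/86533) = 640649*(86533/617642) = 55437279917/617642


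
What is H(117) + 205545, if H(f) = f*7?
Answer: 206364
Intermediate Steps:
H(f) = 7*f
H(117) + 205545 = 7*117 + 205545 = 819 + 205545 = 206364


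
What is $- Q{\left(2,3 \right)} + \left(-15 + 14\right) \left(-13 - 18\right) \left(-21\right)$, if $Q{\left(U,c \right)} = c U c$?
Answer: $-669$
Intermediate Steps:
$Q{\left(U,c \right)} = U c^{2}$ ($Q{\left(U,c \right)} = U c c = U c^{2}$)
$- Q{\left(2,3 \right)} + \left(-15 + 14\right) \left(-13 - 18\right) \left(-21\right) = - 2 \cdot 3^{2} + \left(-15 + 14\right) \left(-13 - 18\right) \left(-21\right) = - 2 \cdot 9 + \left(-1\right) \left(-31\right) \left(-21\right) = \left(-1\right) 18 + 31 \left(-21\right) = -18 - 651 = -669$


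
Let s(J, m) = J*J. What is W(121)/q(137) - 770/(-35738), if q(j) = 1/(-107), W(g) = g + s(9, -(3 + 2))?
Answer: -386220181/17869 ≈ -21614.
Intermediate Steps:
s(J, m) = J²
W(g) = 81 + g (W(g) = g + 9² = g + 81 = 81 + g)
q(j) = -1/107
W(121)/q(137) - 770/(-35738) = (81 + 121)/(-1/107) - 770/(-35738) = 202*(-107) - 770*(-1/35738) = -21614 + 385/17869 = -386220181/17869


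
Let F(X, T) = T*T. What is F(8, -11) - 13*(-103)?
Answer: 1460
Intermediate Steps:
F(X, T) = T²
F(8, -11) - 13*(-103) = (-11)² - 13*(-103) = 121 + 1339 = 1460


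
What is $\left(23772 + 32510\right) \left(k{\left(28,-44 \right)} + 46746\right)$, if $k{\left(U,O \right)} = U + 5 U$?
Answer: $2640413748$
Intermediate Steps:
$k{\left(U,O \right)} = 6 U$
$\left(23772 + 32510\right) \left(k{\left(28,-44 \right)} + 46746\right) = \left(23772 + 32510\right) \left(6 \cdot 28 + 46746\right) = 56282 \left(168 + 46746\right) = 56282 \cdot 46914 = 2640413748$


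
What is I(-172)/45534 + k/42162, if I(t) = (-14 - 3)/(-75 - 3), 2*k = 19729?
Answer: 2919665659/12478729302 ≈ 0.23397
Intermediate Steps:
k = 19729/2 (k = (½)*19729 = 19729/2 ≈ 9864.5)
I(t) = 17/78 (I(t) = -17/(-78) = -17*(-1/78) = 17/78)
I(-172)/45534 + k/42162 = (17/78)/45534 + (19729/2)/42162 = (17/78)*(1/45534) + (19729/2)*(1/42162) = 17/3551652 + 19729/84324 = 2919665659/12478729302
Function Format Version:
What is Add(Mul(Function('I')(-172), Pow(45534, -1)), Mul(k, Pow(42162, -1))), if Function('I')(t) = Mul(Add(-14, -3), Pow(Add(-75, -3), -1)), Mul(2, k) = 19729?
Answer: Rational(2919665659, 12478729302) ≈ 0.23397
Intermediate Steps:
k = Rational(19729, 2) (k = Mul(Rational(1, 2), 19729) = Rational(19729, 2) ≈ 9864.5)
Function('I')(t) = Rational(17, 78) (Function('I')(t) = Mul(-17, Pow(-78, -1)) = Mul(-17, Rational(-1, 78)) = Rational(17, 78))
Add(Mul(Function('I')(-172), Pow(45534, -1)), Mul(k, Pow(42162, -1))) = Add(Mul(Rational(17, 78), Pow(45534, -1)), Mul(Rational(19729, 2), Pow(42162, -1))) = Add(Mul(Rational(17, 78), Rational(1, 45534)), Mul(Rational(19729, 2), Rational(1, 42162))) = Add(Rational(17, 3551652), Rational(19729, 84324)) = Rational(2919665659, 12478729302)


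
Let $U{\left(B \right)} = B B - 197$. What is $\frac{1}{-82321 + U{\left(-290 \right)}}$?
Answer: $\frac{1}{1582} \approx 0.00063211$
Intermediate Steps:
$U{\left(B \right)} = -197 + B^{2}$ ($U{\left(B \right)} = B^{2} - 197 = -197 + B^{2}$)
$\frac{1}{-82321 + U{\left(-290 \right)}} = \frac{1}{-82321 - \left(197 - \left(-290\right)^{2}\right)} = \frac{1}{-82321 + \left(-197 + 84100\right)} = \frac{1}{-82321 + 83903} = \frac{1}{1582}$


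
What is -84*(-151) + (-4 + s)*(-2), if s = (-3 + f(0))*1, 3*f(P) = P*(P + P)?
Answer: 12698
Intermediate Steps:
f(P) = 2*P²/3 (f(P) = (P*(P + P))/3 = (P*(2*P))/3 = (2*P²)/3 = 2*P²/3)
s = -3 (s = (-3 + (⅔)*0²)*1 = (-3 + (⅔)*0)*1 = (-3 + 0)*1 = -3*1 = -3)
-84*(-151) + (-4 + s)*(-2) = -84*(-151) + (-4 - 3)*(-2) = 12684 - 7*(-2) = 12684 + 14 = 12698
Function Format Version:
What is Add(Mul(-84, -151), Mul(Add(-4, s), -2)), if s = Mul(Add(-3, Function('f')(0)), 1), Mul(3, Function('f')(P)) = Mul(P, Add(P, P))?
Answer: 12698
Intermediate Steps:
Function('f')(P) = Mul(Rational(2, 3), Pow(P, 2)) (Function('f')(P) = Mul(Rational(1, 3), Mul(P, Add(P, P))) = Mul(Rational(1, 3), Mul(P, Mul(2, P))) = Mul(Rational(1, 3), Mul(2, Pow(P, 2))) = Mul(Rational(2, 3), Pow(P, 2)))
s = -3 (s = Mul(Add(-3, Mul(Rational(2, 3), Pow(0, 2))), 1) = Mul(Add(-3, Mul(Rational(2, 3), 0)), 1) = Mul(Add(-3, 0), 1) = Mul(-3, 1) = -3)
Add(Mul(-84, -151), Mul(Add(-4, s), -2)) = Add(Mul(-84, -151), Mul(Add(-4, -3), -2)) = Add(12684, Mul(-7, -2)) = Add(12684, 14) = 12698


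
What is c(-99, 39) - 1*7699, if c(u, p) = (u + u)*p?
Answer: -15421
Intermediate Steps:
c(u, p) = 2*p*u (c(u, p) = (2*u)*p = 2*p*u)
c(-99, 39) - 1*7699 = 2*39*(-99) - 1*7699 = -7722 - 7699 = -15421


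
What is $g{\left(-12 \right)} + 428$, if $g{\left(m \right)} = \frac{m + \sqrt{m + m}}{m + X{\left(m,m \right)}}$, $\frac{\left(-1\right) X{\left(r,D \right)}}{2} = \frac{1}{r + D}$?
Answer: $\frac{61348}{143} - \frac{24 i \sqrt{6}}{143} \approx 429.01 - 0.4111 i$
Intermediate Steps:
$X{\left(r,D \right)} = - \frac{2}{D + r}$ ($X{\left(r,D \right)} = - \frac{2}{r + D} = - \frac{2}{D + r}$)
$g{\left(m \right)} = \frac{m + \sqrt{2} \sqrt{m}}{m - \frac{1}{m}}$ ($g{\left(m \right)} = \frac{m + \sqrt{m + m}}{m - \frac{2}{m + m}} = \frac{m + \sqrt{2 m}}{m - \frac{2}{2 m}} = \frac{m + \sqrt{2} \sqrt{m}}{m - 2 \frac{1}{2 m}} = \frac{m + \sqrt{2} \sqrt{m}}{m - \frac{1}{m}}$)
$g{\left(-12 \right)} + 428 = - \frac{12 \left(-12 + \sqrt{2} \sqrt{-12}\right)}{-1 + \left(-12\right)^{2}} + 428 = - \frac{12 \left(-12 + \sqrt{2} \cdot 2 i \sqrt{3}\right)}{-1 + 144} + 428 = - \frac{12 \left(-12 + 2 i \sqrt{6}\right)}{143} + 428 = \left(-12\right) \frac{1}{143} \left(-12 + 2 i \sqrt{6}\right) + 428 = \left(\frac{144}{143} - \frac{24 i \sqrt{6}}{143}\right) + 428 = \frac{61348}{143} - \frac{24 i \sqrt{6}}{143}$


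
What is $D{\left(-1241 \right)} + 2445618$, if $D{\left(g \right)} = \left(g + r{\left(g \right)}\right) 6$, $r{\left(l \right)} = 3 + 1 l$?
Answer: $2430744$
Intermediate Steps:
$r{\left(l \right)} = 3 + l$
$D{\left(g \right)} = 18 + 12 g$ ($D{\left(g \right)} = \left(g + \left(3 + g\right)\right) 6 = \left(3 + 2 g\right) 6 = 18 + 12 g$)
$D{\left(-1241 \right)} + 2445618 = \left(18 + 12 \left(-1241\right)\right) + 2445618 = \left(18 - 14892\right) + 2445618 = -14874 + 2445618 = 2430744$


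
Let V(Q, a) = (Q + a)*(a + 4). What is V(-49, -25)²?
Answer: 2414916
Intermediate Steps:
V(Q, a) = (4 + a)*(Q + a) (V(Q, a) = (Q + a)*(4 + a) = (4 + a)*(Q + a))
V(-49, -25)² = ((-25)² + 4*(-49) + 4*(-25) - 49*(-25))² = (625 - 196 - 100 + 1225)² = 1554² = 2414916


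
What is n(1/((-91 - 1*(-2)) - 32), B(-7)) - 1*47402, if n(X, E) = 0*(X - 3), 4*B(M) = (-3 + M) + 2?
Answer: -47402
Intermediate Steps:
B(M) = -1/4 + M/4 (B(M) = ((-3 + M) + 2)/4 = (-1 + M)/4 = -1/4 + M/4)
n(X, E) = 0 (n(X, E) = 0*(-3 + X) = 0)
n(1/((-91 - 1*(-2)) - 32), B(-7)) - 1*47402 = 0 - 1*47402 = 0 - 47402 = -47402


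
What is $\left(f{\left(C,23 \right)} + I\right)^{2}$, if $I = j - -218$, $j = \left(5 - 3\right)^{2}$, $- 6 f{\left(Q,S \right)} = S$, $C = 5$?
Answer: $\frac{1713481}{36} \approx 47597.0$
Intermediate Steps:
$f{\left(Q,S \right)} = - \frac{S}{6}$
$j = 4$ ($j = 2^{2} = 4$)
$I = 222$ ($I = 4 - -218 = 4 + 218 = 222$)
$\left(f{\left(C,23 \right)} + I\right)^{2} = \left(\left(- \frac{1}{6}\right) 23 + 222\right)^{2} = \left(- \frac{23}{6} + 222\right)^{2} = \left(\frac{1309}{6}\right)^{2} = \frac{1713481}{36}$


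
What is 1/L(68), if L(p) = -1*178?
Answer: -1/178 ≈ -0.0056180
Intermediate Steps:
L(p) = -178
1/L(68) = 1/(-178) = -1/178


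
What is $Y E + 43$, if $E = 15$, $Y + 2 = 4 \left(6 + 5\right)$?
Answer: $673$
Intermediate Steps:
$Y = 42$ ($Y = -2 + 4 \left(6 + 5\right) = -2 + 4 \cdot 11 = -2 + 44 = 42$)
$Y E + 43 = 42 \cdot 15 + 43 = 630 + 43 = 673$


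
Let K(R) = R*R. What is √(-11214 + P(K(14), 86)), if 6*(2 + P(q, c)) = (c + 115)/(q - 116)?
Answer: I*√17944930/40 ≈ 105.9*I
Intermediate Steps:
K(R) = R²
P(q, c) = -2 + (115 + c)/(6*(-116 + q)) (P(q, c) = -2 + ((c + 115)/(q - 116))/6 = -2 + ((115 + c)/(-116 + q))/6 = -2 + (115 + c)/(6*(-116 + q)))
√(-11214 + P(K(14), 86)) = √(-11214 + (1507 + 86 - 12*14²)/(6*(-116 + 14²))) = √(-11214 + (1507 + 86 - 12*196)/(6*(-116 + 196))) = √(-11214 + (⅙)*(1507 + 86 - 2352)/80) = √(-11214 + (⅙)*(1/80)*(-759)) = √(-11214 - 253/160) = √(-1794493/160) = I*√17944930/40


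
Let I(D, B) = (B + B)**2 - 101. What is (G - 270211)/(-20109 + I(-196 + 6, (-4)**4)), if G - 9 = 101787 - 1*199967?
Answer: -26313/17281 ≈ -1.5227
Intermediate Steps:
I(D, B) = -101 + 4*B**2 (I(D, B) = (2*B)**2 - 101 = 4*B**2 - 101 = -101 + 4*B**2)
G = -98171 (G = 9 + (101787 - 1*199967) = 9 + (101787 - 199967) = 9 - 98180 = -98171)
(G - 270211)/(-20109 + I(-196 + 6, (-4)**4)) = (-98171 - 270211)/(-20109 + (-101 + 4*((-4)**4)**2)) = -368382/(-20109 + (-101 + 4*256**2)) = -368382/(-20109 + (-101 + 4*65536)) = -368382/(-20109 + (-101 + 262144)) = -368382/(-20109 + 262043) = -368382/241934 = -368382*1/241934 = -26313/17281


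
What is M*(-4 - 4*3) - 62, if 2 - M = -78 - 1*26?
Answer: -1758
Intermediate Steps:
M = 106 (M = 2 - (-78 - 1*26) = 2 - (-78 - 26) = 2 - 1*(-104) = 2 + 104 = 106)
M*(-4 - 4*3) - 62 = 106*(-4 - 4*3) - 62 = 106*(-4 - 12) - 62 = 106*(-16) - 62 = -1696 - 62 = -1758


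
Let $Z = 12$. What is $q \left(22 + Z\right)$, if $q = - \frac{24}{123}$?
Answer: $- \frac{272}{41} \approx -6.6341$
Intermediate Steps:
$q = - \frac{8}{41}$ ($q = \left(-24\right) \frac{1}{123} = - \frac{8}{41} \approx -0.19512$)
$q \left(22 + Z\right) = - \frac{8 \left(22 + 12\right)}{41} = \left(- \frac{8}{41}\right) 34 = - \frac{272}{41}$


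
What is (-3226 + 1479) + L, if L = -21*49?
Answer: -2776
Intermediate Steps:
L = -1029
(-3226 + 1479) + L = (-3226 + 1479) - 1029 = -1747 - 1029 = -2776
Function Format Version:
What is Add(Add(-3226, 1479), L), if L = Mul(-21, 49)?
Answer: -2776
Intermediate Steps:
L = -1029
Add(Add(-3226, 1479), L) = Add(Add(-3226, 1479), -1029) = Add(-1747, -1029) = -2776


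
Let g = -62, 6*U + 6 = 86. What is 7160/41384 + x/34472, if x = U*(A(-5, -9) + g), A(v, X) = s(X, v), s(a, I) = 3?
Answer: 10043630/66871371 ≈ 0.15019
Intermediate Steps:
U = 40/3 (U = -1 + (1/6)*86 = -1 + 43/3 = 40/3 ≈ 13.333)
A(v, X) = 3
x = -2360/3 (x = 40*(3 - 62)/3 = (40/3)*(-59) = -2360/3 ≈ -786.67)
7160/41384 + x/34472 = 7160/41384 - 2360/3/34472 = 7160*(1/41384) - 2360/3*1/34472 = 895/5173 - 295/12927 = 10043630/66871371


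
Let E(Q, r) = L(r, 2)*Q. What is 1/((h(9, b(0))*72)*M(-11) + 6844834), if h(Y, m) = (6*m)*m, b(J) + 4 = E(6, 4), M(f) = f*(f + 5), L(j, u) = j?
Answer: 1/18249634 ≈ 5.4796e-8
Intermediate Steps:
E(Q, r) = Q*r (E(Q, r) = r*Q = Q*r)
M(f) = f*(5 + f)
b(J) = 20 (b(J) = -4 + 6*4 = -4 + 24 = 20)
h(Y, m) = 6*m**2
1/((h(9, b(0))*72)*M(-11) + 6844834) = 1/(((6*20**2)*72)*(-11*(5 - 11)) + 6844834) = 1/(((6*400)*72)*(-11*(-6)) + 6844834) = 1/((2400*72)*66 + 6844834) = 1/(172800*66 + 6844834) = 1/(11404800 + 6844834) = 1/18249634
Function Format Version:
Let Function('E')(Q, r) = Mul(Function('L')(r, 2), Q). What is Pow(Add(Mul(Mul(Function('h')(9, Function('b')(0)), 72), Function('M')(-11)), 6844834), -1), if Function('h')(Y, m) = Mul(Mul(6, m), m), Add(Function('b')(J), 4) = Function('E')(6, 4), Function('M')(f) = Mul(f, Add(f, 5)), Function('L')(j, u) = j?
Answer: Rational(1, 18249634) ≈ 5.4796e-8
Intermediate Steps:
Function('E')(Q, r) = Mul(Q, r) (Function('E')(Q, r) = Mul(r, Q) = Mul(Q, r))
Function('M')(f) = Mul(f, Add(5, f))
Function('b')(J) = 20 (Function('b')(J) = Add(-4, Mul(6, 4)) = Add(-4, 24) = 20)
Function('h')(Y, m) = Mul(6, Pow(m, 2))
Pow(Add(Mul(Mul(Function('h')(9, Function('b')(0)), 72), Function('M')(-11)), 6844834), -1) = Pow(Add(Mul(Mul(Mul(6, Pow(20, 2)), 72), Mul(-11, Add(5, -11))), 6844834), -1) = Pow(Add(Mul(Mul(Mul(6, 400), 72), Mul(-11, -6)), 6844834), -1) = Pow(Add(Mul(Mul(2400, 72), 66), 6844834), -1) = Pow(Add(Mul(172800, 66), 6844834), -1) = Pow(Add(11404800, 6844834), -1) = Pow(18249634, -1) = Rational(1, 18249634)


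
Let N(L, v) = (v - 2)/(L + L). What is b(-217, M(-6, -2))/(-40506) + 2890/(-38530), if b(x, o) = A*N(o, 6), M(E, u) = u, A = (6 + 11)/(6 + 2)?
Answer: -93584371/1248556944 ≈ -0.074954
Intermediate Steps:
A = 17/8 ≈ 2.1250
N(L, v) = (-2 + v)/(2*L) (N(L, v) = (-2 + v)/((2*L)) = (-2 + v)*(1/(2*L)) = (-2 + v)/(2*L))
b(x, o) = 17/(4*o) (b(x, o) = 17*((-2 + 6)/(2*o))/8 = 17*((½)*4/o)/8 = 17*(2/o)/8 = 17/(4*o))
b(-217, M(-6, -2))/(-40506) + 2890/(-38530) = ((17/4)/(-2))/(-40506) + 2890/(-38530) = ((17/4)*(-½))*(-1/40506) + 2890*(-1/38530) = -17/8*(-1/40506) - 289/3853 = 17/324048 - 289/3853 = -93584371/1248556944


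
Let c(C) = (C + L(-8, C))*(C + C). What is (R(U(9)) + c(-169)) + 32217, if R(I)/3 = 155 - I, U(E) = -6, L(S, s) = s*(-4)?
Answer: -138666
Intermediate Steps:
L(S, s) = -4*s
c(C) = -6*C² (c(C) = (C - 4*C)*(C + C) = (-3*C)*(2*C) = -6*C²)
R(I) = 465 - 3*I (R(I) = 3*(155 - I) = 465 - 3*I)
(R(U(9)) + c(-169)) + 32217 = ((465 - 3*(-6)) - 6*(-169)²) + 32217 = ((465 + 18) - 6*28561) + 32217 = (483 - 171366) + 32217 = -170883 + 32217 = -138666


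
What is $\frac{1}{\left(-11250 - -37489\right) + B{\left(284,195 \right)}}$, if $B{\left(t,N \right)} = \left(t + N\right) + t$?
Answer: $\frac{1}{27002} \approx 3.7034 \cdot 10^{-5}$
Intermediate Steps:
$B{\left(t,N \right)} = N + 2 t$ ($B{\left(t,N \right)} = \left(N + t\right) + t = N + 2 t$)
$\frac{1}{\left(-11250 - -37489\right) + B{\left(284,195 \right)}} = \frac{1}{\left(-11250 - -37489\right) + \left(195 + 2 \cdot 284\right)} = \frac{1}{\left(-11250 + 37489\right) + \left(195 + 568\right)} = \frac{1}{26239 + 763} = \frac{1}{27002}$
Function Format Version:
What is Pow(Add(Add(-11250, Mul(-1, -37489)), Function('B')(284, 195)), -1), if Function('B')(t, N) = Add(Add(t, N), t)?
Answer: Rational(1, 27002) ≈ 3.7034e-5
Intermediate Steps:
Function('B')(t, N) = Add(N, Mul(2, t)) (Function('B')(t, N) = Add(Add(N, t), t) = Add(N, Mul(2, t)))
Pow(Add(Add(-11250, Mul(-1, -37489)), Function('B')(284, 195)), -1) = Pow(Add(Add(-11250, Mul(-1, -37489)), Add(195, Mul(2, 284))), -1) = Pow(Add(Add(-11250, 37489), Add(195, 568)), -1) = Pow(Add(26239, 763), -1) = Pow(27002, -1) = Rational(1, 27002)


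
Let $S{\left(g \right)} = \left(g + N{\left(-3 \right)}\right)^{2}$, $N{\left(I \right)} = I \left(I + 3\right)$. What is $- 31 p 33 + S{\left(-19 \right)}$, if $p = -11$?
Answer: $11614$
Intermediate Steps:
$N{\left(I \right)} = I \left(3 + I\right)$
$S{\left(g \right)} = g^{2}$ ($S{\left(g \right)} = \left(g - 3 \left(3 - 3\right)\right)^{2} = \left(g - 0\right)^{2} = \left(g + 0\right)^{2} = g^{2}$)
$- 31 p 33 + S{\left(-19 \right)} = \left(-31\right) \left(-11\right) 33 + \left(-19\right)^{2} = 341 \cdot 33 + 361 = 11253 + 361 = 11614$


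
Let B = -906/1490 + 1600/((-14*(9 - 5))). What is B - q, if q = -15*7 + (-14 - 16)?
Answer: 551854/5215 ≈ 105.82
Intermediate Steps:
q = -135 (q = -105 - 30 = -135)
B = -152171/5215 (B = -906*1/1490 + 1600/((-14*4)) = -453/745 + 1600/(-56) = -453/745 + 1600*(-1/56) = -453/745 - 200/7 = -152171/5215 ≈ -29.179)
B - q = -152171/5215 - 1*(-135) = -152171/5215 + 135 = 551854/5215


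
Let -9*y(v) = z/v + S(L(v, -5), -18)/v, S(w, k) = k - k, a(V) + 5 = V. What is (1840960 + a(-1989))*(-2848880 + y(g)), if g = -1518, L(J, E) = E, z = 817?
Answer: -35787563560926869/6831 ≈ -5.2390e+12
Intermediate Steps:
a(V) = -5 + V
S(w, k) = 0
y(v) = -817/(9*v) (y(v) = -(817/v + 0/v)/9 = -(817/v + 0)/9 = -817/(9*v))
(1840960 + a(-1989))*(-2848880 + y(g)) = (1840960 + (-5 - 1989))*(-2848880 - 817/9/(-1518)) = (1840960 - 1994)*(-2848880 - 817/9*(-1/1518)) = 1838966*(-2848880 + 817/13662) = 1838966*(-38921397743/13662) = -35787563560926869/6831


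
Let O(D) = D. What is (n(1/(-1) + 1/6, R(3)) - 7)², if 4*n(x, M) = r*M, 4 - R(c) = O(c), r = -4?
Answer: 64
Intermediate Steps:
R(c) = 4 - c
n(x, M) = -M (n(x, M) = (-4*M)/4 = -M)
(n(1/(-1) + 1/6, R(3)) - 7)² = (-(4 - 1*3) - 7)² = (-(4 - 3) - 7)² = (-1*1 - 7)² = (-1 - 7)² = (-8)² = 64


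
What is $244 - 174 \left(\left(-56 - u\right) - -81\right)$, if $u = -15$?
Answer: $-6716$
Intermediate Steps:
$244 - 174 \left(\left(-56 - u\right) - -81\right) = 244 - 174 \left(\left(-56 - -15\right) - -81\right) = 244 - 174 \left(\left(-56 + 15\right) + 81\right) = 244 - 174 \left(-41 + 81\right) = 244 - 6960 = -6716$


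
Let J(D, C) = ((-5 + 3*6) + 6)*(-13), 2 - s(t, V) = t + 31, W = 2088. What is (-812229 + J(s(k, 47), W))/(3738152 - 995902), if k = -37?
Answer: -58034/195875 ≈ -0.29628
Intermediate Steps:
s(t, V) = -29 - t (s(t, V) = 2 - (t + 31) = 2 - (31 + t) = 2 + (-31 - t) = -29 - t)
J(D, C) = -247 (J(D, C) = ((-5 + 18) + 6)*(-13) = (13 + 6)*(-13) = 19*(-13) = -247)
(-812229 + J(s(k, 47), W))/(3738152 - 995902) = (-812229 - 247)/(3738152 - 995902) = -812476/2742250 = -812476*1/2742250 = -58034/195875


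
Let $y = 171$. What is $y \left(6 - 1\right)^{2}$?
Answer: $4275$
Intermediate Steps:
$y \left(6 - 1\right)^{2} = 171 \left(6 - 1\right)^{2} = 171 \cdot 5^{2} = 171 \cdot 25 = 4275$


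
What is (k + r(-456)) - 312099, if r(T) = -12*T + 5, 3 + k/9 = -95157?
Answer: -1163062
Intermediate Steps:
k = -856440 (k = -27 + 9*(-95157) = -27 - 856413 = -856440)
r(T) = 5 - 12*T
(k + r(-456)) - 312099 = (-856440 + (5 - 12*(-456))) - 312099 = (-856440 + (5 + 5472)) - 312099 = (-856440 + 5477) - 312099 = -850963 - 312099 = -1163062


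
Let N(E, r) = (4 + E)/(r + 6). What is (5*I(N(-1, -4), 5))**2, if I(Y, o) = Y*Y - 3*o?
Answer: 65025/16 ≈ 4064.1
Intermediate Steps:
N(E, r) = (4 + E)/(6 + r)
I(Y, o) = Y**2 - 3*o
(5*I(N(-1, -4), 5))**2 = (5*(((4 - 1)/(6 - 4))**2 - 3*5))**2 = (5*((3/2)**2 - 15))**2 = (5*(9/4 - 15))**2 = (5*(-51/4))**2 = (-255/4)**2 = 65025/16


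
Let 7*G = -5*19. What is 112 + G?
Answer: 689/7 ≈ 98.429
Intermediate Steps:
G = -95/7 (G = (-5*19)/7 = (⅐)*(-95) = -95/7 ≈ -13.571)
112 + G = 112 - 95/7 = 689/7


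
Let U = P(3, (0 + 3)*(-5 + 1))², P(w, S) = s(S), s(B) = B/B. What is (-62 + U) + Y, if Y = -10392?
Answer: -10453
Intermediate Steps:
s(B) = 1
P(w, S) = 1
U = 1 (U = 1² = 1)
(-62 + U) + Y = (-62 + 1) - 10392 = -61 - 10392 = -10453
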